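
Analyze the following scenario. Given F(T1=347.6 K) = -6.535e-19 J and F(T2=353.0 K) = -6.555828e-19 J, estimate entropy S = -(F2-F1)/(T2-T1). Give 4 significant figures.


Step 1: dF = F2 - F1 = -6.555828e-19 - (-6.535e-19) = -2.0828e-21 J
Step 2: dT = T2 - T1 = 353.0 - 347.6 = 5.4 K
Step 3: S = -dF/dT = -(-2.0828e-21)/5.4 = 3.857e-22 J/K

3.857e-22


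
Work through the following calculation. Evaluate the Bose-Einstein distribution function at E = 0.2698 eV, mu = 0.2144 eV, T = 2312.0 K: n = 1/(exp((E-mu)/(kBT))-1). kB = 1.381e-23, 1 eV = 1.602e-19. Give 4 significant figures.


Step 1: (E - mu) = 0.0554 eV
Step 2: x = (E-mu)*eV/(kB*T) = 0.0554*1.602e-19/(1.381e-23*2312.0) = 0.278
Step 3: exp(x) = 1.32
Step 4: n = 1/(exp(x)-1) = 3.121

3.121


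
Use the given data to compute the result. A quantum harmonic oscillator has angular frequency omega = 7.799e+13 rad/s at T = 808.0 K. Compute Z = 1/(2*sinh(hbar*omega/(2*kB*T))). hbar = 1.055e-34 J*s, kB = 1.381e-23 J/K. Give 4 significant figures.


Step 1: Compute x = hbar*omega/(kB*T) = 1.055e-34*7.799e+13/(1.381e-23*808.0) = 0.7374
Step 2: x/2 = 0.3687
Step 3: sinh(x/2) = 0.3771
Step 4: Z = 1/(2*0.3771) = 1.326

1.326


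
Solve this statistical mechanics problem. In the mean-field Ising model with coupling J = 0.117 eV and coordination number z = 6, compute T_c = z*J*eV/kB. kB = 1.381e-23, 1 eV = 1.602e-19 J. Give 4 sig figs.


Step 1: z*J = 6*0.117 = 0.702 eV
Step 2: Convert to Joules: 0.702*1.602e-19 = 1.125e-19 J
Step 3: T_c = 1.125e-19 / 1.381e-23 = 8143 K

8143


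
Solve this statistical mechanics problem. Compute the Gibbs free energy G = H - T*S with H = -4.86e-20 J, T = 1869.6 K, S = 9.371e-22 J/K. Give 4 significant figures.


Step 1: T*S = 1869.6 * 9.371e-22 = 1.752e-18 J
Step 2: G = H - T*S = -4.86e-20 - 1.752e-18
Step 3: G = -1.801e-18 J

-1.801e-18


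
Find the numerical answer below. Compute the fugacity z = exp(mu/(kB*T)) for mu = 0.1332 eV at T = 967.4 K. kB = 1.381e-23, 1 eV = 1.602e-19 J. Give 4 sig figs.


Step 1: Convert mu to Joules: 0.1332*1.602e-19 = 2.134e-20 J
Step 2: kB*T = 1.381e-23*967.4 = 1.336e-20 J
Step 3: mu/(kB*T) = 1.597
Step 4: z = exp(1.597) = 4.939

4.939


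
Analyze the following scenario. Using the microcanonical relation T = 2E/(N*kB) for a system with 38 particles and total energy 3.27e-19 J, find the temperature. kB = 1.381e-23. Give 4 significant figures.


Step 1: Numerator = 2*E = 2*3.27e-19 = 6.54e-19 J
Step 2: Denominator = N*kB = 38*1.381e-23 = 5.248e-22
Step 3: T = 6.54e-19 / 5.248e-22 = 1246 K

1246


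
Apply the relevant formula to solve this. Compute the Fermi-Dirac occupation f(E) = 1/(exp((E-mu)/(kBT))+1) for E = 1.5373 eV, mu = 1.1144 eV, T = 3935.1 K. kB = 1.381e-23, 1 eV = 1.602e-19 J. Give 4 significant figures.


Step 1: (E - mu) = 1.5373 - 1.1144 = 0.4229 eV
Step 2: Convert: (E-mu)*eV = 6.775e-20 J
Step 3: x = (E-mu)*eV/(kB*T) = 1.247
Step 4: f = 1/(exp(1.247)+1) = 0.2233

0.2233


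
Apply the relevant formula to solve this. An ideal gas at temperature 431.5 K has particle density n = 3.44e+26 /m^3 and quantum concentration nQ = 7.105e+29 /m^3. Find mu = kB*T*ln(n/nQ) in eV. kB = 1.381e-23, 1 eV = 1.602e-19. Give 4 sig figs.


Step 1: n/nQ = 3.44e+26/7.105e+29 = 0.0004842
Step 2: ln(n/nQ) = -7.633
Step 3: mu = kB*T*ln(n/nQ) = 5.959e-21*-7.633 = -4.549e-20 J
Step 4: Convert to eV: -4.549e-20/1.602e-19 = -0.2839 eV

-0.2839


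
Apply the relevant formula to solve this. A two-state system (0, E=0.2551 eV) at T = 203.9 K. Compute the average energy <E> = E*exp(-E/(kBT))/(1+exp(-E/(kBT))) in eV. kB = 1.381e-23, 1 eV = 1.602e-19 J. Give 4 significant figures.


Step 1: beta*E = 0.2551*1.602e-19/(1.381e-23*203.9) = 14.51
Step 2: exp(-beta*E) = 4.978e-07
Step 3: <E> = 0.2551*4.978e-07/(1+4.978e-07) = 1.27e-07 eV

1.27e-07


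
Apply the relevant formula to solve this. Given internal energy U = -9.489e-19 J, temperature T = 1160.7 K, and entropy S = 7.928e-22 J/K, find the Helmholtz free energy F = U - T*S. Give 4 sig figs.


Step 1: T*S = 1160.7 * 7.928e-22 = 9.202e-19 J
Step 2: F = U - T*S = -9.489e-19 - 9.202e-19
Step 3: F = -1.869e-18 J

-1.869e-18


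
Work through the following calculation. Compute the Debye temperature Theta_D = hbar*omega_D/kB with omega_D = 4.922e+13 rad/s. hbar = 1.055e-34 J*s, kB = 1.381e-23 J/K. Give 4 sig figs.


Step 1: hbar*omega_D = 1.055e-34 * 4.922e+13 = 5.193e-21 J
Step 2: Theta_D = 5.193e-21 / 1.381e-23
Step 3: Theta_D = 376 K

376


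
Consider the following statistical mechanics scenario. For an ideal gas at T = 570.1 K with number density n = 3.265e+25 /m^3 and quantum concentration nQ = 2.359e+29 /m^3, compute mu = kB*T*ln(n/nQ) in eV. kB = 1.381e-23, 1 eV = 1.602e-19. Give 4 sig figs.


Step 1: n/nQ = 3.265e+25/2.359e+29 = 0.0001384
Step 2: ln(n/nQ) = -8.885
Step 3: mu = kB*T*ln(n/nQ) = 7.873e-21*-8.885 = -6.995e-20 J
Step 4: Convert to eV: -6.995e-20/1.602e-19 = -0.4367 eV

-0.4367


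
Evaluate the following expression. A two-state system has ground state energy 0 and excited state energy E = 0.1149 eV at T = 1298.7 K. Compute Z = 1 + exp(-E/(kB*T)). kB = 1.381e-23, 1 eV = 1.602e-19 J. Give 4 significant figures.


Step 1: Compute beta*E = E*eV/(kB*T) = 0.1149*1.602e-19/(1.381e-23*1298.7) = 1.026
Step 2: exp(-beta*E) = exp(-1.026) = 0.3583
Step 3: Z = 1 + 0.3583 = 1.358

1.358


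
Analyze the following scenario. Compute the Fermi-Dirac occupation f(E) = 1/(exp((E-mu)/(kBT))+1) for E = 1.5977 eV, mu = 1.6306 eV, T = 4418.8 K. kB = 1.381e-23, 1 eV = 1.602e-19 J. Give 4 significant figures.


Step 1: (E - mu) = 1.5977 - 1.6306 = -0.0329 eV
Step 2: Convert: (E-mu)*eV = -5.271e-21 J
Step 3: x = (E-mu)*eV/(kB*T) = -0.08637
Step 4: f = 1/(exp(-0.08637)+1) = 0.5216

0.5216


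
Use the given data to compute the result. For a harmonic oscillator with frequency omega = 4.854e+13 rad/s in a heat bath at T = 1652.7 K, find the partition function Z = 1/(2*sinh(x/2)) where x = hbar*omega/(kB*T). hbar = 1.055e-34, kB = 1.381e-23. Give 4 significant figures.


Step 1: Compute x = hbar*omega/(kB*T) = 1.055e-34*4.854e+13/(1.381e-23*1652.7) = 0.2244
Step 2: x/2 = 0.1122
Step 3: sinh(x/2) = 0.1124
Step 4: Z = 1/(2*0.1124) = 4.448

4.448


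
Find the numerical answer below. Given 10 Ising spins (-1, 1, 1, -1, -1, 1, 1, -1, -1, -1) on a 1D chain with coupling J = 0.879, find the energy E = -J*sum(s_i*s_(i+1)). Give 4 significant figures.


Step 1: Nearest-neighbor products: -1, 1, -1, 1, -1, 1, -1, 1, 1
Step 2: Sum of products = 1
Step 3: E = -0.879 * 1 = -0.879

-0.879


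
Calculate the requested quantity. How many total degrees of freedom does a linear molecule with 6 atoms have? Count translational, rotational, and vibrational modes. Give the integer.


Step 1: Translational DOF = 3
Step 2: Rotational DOF (linear) = 2
Step 3: Vibrational DOF = 3*6 - 5 = 13
Step 4: Total = 3 + 2 + 13 = 18

18


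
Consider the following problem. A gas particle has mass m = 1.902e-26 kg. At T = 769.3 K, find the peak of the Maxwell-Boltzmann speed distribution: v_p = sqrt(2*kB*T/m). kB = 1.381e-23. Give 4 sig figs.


Step 1: Numerator = 2*kB*T = 2*1.381e-23*769.3 = 2.125e-20
Step 2: Ratio = 2.125e-20 / 1.902e-26 = 1.117e+06
Step 3: v_p = sqrt(1.117e+06) = 1057 m/s

1057


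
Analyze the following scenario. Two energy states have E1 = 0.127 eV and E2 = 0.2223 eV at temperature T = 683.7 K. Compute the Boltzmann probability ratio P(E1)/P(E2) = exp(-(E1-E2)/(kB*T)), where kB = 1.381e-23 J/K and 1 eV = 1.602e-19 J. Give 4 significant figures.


Step 1: Compute energy difference dE = E1 - E2 = 0.127 - 0.2223 = -0.0953 eV
Step 2: Convert to Joules: dE_J = -0.0953 * 1.602e-19 = -1.527e-20 J
Step 3: Compute exponent = -dE_J / (kB * T) = -(-1.527e-20) / (1.381e-23 * 683.7) = 1.617
Step 4: P(E1)/P(E2) = exp(1.617) = 5.038

5.038


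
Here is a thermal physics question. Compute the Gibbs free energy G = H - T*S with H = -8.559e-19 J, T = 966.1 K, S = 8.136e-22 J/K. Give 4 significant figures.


Step 1: T*S = 966.1 * 8.136e-22 = 7.86e-19 J
Step 2: G = H - T*S = -8.559e-19 - 7.86e-19
Step 3: G = -1.642e-18 J

-1.642e-18


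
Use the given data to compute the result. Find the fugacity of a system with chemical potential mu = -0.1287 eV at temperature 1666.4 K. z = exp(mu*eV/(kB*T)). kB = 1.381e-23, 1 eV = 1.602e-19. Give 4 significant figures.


Step 1: Convert mu to Joules: -0.1287*1.602e-19 = -2.062e-20 J
Step 2: kB*T = 1.381e-23*1666.4 = 2.301e-20 J
Step 3: mu/(kB*T) = -0.8959
Step 4: z = exp(-0.8959) = 0.4082

0.4082


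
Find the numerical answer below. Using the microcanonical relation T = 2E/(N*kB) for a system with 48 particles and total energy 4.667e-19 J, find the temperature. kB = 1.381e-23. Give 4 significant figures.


Step 1: Numerator = 2*E = 2*4.667e-19 = 9.334e-19 J
Step 2: Denominator = N*kB = 48*1.381e-23 = 6.629e-22
Step 3: T = 9.334e-19 / 6.629e-22 = 1408 K

1408


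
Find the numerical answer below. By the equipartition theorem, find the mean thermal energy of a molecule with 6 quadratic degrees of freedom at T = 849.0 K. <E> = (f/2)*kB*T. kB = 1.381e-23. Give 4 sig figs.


Step 1: f/2 = 6/2 = 3
Step 2: kB*T = 1.381e-23 * 849.0 = 1.172e-20
Step 3: <E> = 3 * 1.172e-20 = 3.517e-20 J

3.517e-20


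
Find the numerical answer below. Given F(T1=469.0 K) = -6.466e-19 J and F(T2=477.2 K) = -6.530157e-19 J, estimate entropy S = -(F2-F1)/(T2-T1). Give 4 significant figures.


Step 1: dF = F2 - F1 = -6.530157e-19 - (-6.466e-19) = -6.4157e-21 J
Step 2: dT = T2 - T1 = 477.2 - 469.0 = 8.2 K
Step 3: S = -dF/dT = -(-6.4157e-21)/8.2 = 7.824e-22 J/K

7.824e-22


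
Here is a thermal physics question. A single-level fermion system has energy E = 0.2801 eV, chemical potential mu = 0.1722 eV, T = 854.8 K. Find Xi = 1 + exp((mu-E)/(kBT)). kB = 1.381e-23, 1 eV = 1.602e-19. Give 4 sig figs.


Step 1: (mu - E) = 0.1722 - 0.2801 = -0.1079 eV
Step 2: x = (mu-E)*eV/(kB*T) = -0.1079*1.602e-19/(1.381e-23*854.8) = -1.464
Step 3: exp(x) = 0.2312
Step 4: Xi = 1 + 0.2312 = 1.231

1.231


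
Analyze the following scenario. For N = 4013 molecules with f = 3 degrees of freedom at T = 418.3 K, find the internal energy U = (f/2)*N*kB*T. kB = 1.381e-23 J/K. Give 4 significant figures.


Step 1: f/2 = 3/2 = 1.5
Step 2: N*kB*T = 4013*1.381e-23*418.3 = 2.318e-17
Step 3: U = 1.5 * 2.318e-17 = 3.477e-17 J

3.477e-17


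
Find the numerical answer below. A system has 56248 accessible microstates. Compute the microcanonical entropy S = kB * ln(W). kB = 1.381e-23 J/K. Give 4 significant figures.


Step 1: ln(W) = ln(56248) = 10.94
Step 2: S = kB * ln(W) = 1.381e-23 * 10.94
Step 3: S = 1.51e-22 J/K

1.51e-22


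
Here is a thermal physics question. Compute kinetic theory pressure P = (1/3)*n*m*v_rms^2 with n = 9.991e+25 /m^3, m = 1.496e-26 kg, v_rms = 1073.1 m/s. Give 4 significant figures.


Step 1: v_rms^2 = 1073.1^2 = 1.152e+06
Step 2: n*m = 9.991e+25*1.496e-26 = 1.495
Step 3: P = (1/3)*1.495*1.152e+06 = 5.737e+05 Pa

5.737e+05


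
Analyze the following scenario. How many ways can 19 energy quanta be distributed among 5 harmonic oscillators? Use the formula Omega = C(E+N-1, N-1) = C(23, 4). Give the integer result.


Step 1: Use binomial coefficient C(23, 4)
Step 2: Numerator = 23! / 19!
Step 3: Denominator = 4!
Step 4: Omega = 8855

8855


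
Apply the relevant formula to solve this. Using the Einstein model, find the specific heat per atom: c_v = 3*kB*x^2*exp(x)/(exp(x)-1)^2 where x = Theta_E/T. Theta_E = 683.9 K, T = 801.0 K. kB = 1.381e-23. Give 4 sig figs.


Step 1: x = Theta_E/T = 683.9/801.0 = 0.8538
Step 2: x^2 = 0.729
Step 3: exp(x) = 2.349
Step 4: c_v = 3*1.381e-23*0.729*2.349/(2.349-1)^2 = 3.9e-23

3.9e-23


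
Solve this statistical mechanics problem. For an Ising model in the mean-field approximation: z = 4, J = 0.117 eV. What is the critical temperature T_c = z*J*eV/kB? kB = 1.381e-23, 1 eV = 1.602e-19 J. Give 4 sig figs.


Step 1: z*J = 4*0.117 = 0.468 eV
Step 2: Convert to Joules: 0.468*1.602e-19 = 7.497e-20 J
Step 3: T_c = 7.497e-20 / 1.381e-23 = 5429 K

5429


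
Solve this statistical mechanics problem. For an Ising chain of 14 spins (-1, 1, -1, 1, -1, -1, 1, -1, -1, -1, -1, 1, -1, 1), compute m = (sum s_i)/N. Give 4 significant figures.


Step 1: Count up spins (+1): 5, down spins (-1): 9
Step 2: Total magnetization M = 5 - 9 = -4
Step 3: m = M/N = -4/14 = -0.2857

-0.2857


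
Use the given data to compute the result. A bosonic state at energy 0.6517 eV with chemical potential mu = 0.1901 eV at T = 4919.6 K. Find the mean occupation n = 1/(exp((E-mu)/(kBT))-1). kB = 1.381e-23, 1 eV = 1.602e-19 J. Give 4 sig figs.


Step 1: (E - mu) = 0.4616 eV
Step 2: x = (E-mu)*eV/(kB*T) = 0.4616*1.602e-19/(1.381e-23*4919.6) = 1.088
Step 3: exp(x) = 2.97
Step 4: n = 1/(exp(x)-1) = 0.5077

0.5077


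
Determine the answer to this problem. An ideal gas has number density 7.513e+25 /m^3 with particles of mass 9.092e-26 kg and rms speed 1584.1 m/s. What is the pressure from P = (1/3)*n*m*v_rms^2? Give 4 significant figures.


Step 1: v_rms^2 = 1584.1^2 = 2.509e+06
Step 2: n*m = 7.513e+25*9.092e-26 = 6.831
Step 3: P = (1/3)*6.831*2.509e+06 = 5.714e+06 Pa

5.714e+06


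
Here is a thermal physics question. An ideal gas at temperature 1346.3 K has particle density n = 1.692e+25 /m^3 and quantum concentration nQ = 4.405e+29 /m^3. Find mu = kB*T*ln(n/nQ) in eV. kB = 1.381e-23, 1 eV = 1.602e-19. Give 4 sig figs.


Step 1: n/nQ = 1.692e+25/4.405e+29 = 3.841e-05
Step 2: ln(n/nQ) = -10.17
Step 3: mu = kB*T*ln(n/nQ) = 1.859e-20*-10.17 = -1.89e-19 J
Step 4: Convert to eV: -1.89e-19/1.602e-19 = -1.18 eV

-1.18


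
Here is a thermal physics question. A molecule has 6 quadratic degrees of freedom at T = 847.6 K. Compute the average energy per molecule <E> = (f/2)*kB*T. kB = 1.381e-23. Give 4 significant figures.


Step 1: f/2 = 6/2 = 3
Step 2: kB*T = 1.381e-23 * 847.6 = 1.171e-20
Step 3: <E> = 3 * 1.171e-20 = 3.512e-20 J

3.512e-20


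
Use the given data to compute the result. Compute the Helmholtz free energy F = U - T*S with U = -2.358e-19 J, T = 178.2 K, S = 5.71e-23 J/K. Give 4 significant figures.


Step 1: T*S = 178.2 * 5.71e-23 = 1.018e-20 J
Step 2: F = U - T*S = -2.358e-19 - 1.018e-20
Step 3: F = -2.46e-19 J

-2.46e-19


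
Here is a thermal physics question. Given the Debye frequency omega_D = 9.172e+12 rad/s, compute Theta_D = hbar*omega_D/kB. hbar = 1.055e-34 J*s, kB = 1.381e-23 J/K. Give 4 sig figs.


Step 1: hbar*omega_D = 1.055e-34 * 9.172e+12 = 9.676e-22 J
Step 2: Theta_D = 9.676e-22 / 1.381e-23
Step 3: Theta_D = 70.07 K

70.07


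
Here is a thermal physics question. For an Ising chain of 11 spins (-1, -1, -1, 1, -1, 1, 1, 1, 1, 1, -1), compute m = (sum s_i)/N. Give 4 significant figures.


Step 1: Count up spins (+1): 6, down spins (-1): 5
Step 2: Total magnetization M = 6 - 5 = 1
Step 3: m = M/N = 1/11 = 0.09091

0.09091


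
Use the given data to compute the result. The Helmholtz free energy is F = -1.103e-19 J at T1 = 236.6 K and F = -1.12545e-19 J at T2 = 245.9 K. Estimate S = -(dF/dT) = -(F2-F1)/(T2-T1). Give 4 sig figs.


Step 1: dF = F2 - F1 = -1.12545e-19 - (-1.103e-19) = -2.245e-21 J
Step 2: dT = T2 - T1 = 245.9 - 236.6 = 9.3 K
Step 3: S = -dF/dT = -(-2.245e-21)/9.3 = 2.414e-22 J/K

2.414e-22


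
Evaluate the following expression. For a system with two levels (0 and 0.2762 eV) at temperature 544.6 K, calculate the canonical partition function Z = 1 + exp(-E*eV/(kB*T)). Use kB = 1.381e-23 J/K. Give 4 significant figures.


Step 1: Compute beta*E = E*eV/(kB*T) = 0.2762*1.602e-19/(1.381e-23*544.6) = 5.883
Step 2: exp(-beta*E) = exp(-5.883) = 0.002786
Step 3: Z = 1 + 0.002786 = 1.003

1.003


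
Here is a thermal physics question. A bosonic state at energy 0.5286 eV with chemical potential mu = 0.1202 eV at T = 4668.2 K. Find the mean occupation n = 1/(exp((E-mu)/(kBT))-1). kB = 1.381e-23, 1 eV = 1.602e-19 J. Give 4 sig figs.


Step 1: (E - mu) = 0.4084 eV
Step 2: x = (E-mu)*eV/(kB*T) = 0.4084*1.602e-19/(1.381e-23*4668.2) = 1.015
Step 3: exp(x) = 2.759
Step 4: n = 1/(exp(x)-1) = 0.5685

0.5685


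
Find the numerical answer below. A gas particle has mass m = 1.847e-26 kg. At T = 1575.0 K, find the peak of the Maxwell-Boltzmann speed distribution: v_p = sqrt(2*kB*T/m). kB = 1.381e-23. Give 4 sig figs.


Step 1: Numerator = 2*kB*T = 2*1.381e-23*1575.0 = 4.35e-20
Step 2: Ratio = 4.35e-20 / 1.847e-26 = 2.355e+06
Step 3: v_p = sqrt(2.355e+06) = 1535 m/s

1535


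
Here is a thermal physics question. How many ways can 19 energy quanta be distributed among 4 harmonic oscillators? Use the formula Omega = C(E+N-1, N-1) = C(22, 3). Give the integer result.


Step 1: Use binomial coefficient C(22, 3)
Step 2: Numerator = 22! / 19!
Step 3: Denominator = 3!
Step 4: Omega = 1540

1540


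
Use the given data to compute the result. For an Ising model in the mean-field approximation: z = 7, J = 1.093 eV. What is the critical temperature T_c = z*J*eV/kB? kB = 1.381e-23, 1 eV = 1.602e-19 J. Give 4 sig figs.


Step 1: z*J = 7*1.093 = 7.651 eV
Step 2: Convert to Joules: 7.651*1.602e-19 = 1.226e-18 J
Step 3: T_c = 1.226e-18 / 1.381e-23 = 8.875e+04 K

8.875e+04


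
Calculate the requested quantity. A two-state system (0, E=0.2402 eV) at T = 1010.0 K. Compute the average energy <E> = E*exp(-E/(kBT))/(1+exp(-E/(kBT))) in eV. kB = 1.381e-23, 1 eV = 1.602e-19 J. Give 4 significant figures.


Step 1: beta*E = 0.2402*1.602e-19/(1.381e-23*1010.0) = 2.759
Step 2: exp(-beta*E) = 0.06337
Step 3: <E> = 0.2402*0.06337/(1+0.06337) = 0.01431 eV

0.01431


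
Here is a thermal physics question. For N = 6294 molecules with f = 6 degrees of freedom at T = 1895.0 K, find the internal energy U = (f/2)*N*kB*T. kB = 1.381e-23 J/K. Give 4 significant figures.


Step 1: f/2 = 6/2 = 3.0
Step 2: N*kB*T = 6294*1.381e-23*1895.0 = 1.647e-16
Step 3: U = 3.0 * 1.647e-16 = 4.941e-16 J

4.941e-16


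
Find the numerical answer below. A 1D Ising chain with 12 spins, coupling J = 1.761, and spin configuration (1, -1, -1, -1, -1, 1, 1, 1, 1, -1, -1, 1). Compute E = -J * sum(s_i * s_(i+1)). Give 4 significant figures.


Step 1: Nearest-neighbor products: -1, 1, 1, 1, -1, 1, 1, 1, -1, 1, -1
Step 2: Sum of products = 3
Step 3: E = -1.761 * 3 = -5.283

-5.283


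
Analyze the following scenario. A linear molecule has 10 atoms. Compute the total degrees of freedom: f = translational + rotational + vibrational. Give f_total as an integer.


Step 1: Translational DOF = 3
Step 2: Rotational DOF (linear) = 2
Step 3: Vibrational DOF = 3*10 - 5 = 25
Step 4: Total = 3 + 2 + 25 = 30

30


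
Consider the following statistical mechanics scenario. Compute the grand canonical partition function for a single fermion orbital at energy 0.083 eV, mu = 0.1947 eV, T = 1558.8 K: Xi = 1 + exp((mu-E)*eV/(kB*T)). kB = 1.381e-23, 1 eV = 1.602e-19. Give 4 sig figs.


Step 1: (mu - E) = 0.1947 - 0.083 = 0.1117 eV
Step 2: x = (mu-E)*eV/(kB*T) = 0.1117*1.602e-19/(1.381e-23*1558.8) = 0.8312
Step 3: exp(x) = 2.296
Step 4: Xi = 1 + 2.296 = 3.296

3.296


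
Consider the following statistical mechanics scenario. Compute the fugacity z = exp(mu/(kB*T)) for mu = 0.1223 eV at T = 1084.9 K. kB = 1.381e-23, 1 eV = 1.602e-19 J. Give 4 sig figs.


Step 1: Convert mu to Joules: 0.1223*1.602e-19 = 1.959e-20 J
Step 2: kB*T = 1.381e-23*1084.9 = 1.498e-20 J
Step 3: mu/(kB*T) = 1.308
Step 4: z = exp(1.308) = 3.698

3.698


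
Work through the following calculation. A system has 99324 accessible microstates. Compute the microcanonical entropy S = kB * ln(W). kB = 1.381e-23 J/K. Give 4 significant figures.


Step 1: ln(W) = ln(99324) = 11.51
Step 2: S = kB * ln(W) = 1.381e-23 * 11.51
Step 3: S = 1.589e-22 J/K

1.589e-22


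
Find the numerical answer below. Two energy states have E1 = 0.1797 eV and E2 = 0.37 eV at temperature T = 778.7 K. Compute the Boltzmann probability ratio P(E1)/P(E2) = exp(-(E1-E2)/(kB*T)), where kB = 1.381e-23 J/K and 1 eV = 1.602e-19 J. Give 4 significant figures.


Step 1: Compute energy difference dE = E1 - E2 = 0.1797 - 0.37 = -0.1903 eV
Step 2: Convert to Joules: dE_J = -0.1903 * 1.602e-19 = -3.049e-20 J
Step 3: Compute exponent = -dE_J / (kB * T) = -(-3.049e-20) / (1.381e-23 * 778.7) = 2.835
Step 4: P(E1)/P(E2) = exp(2.835) = 17.03

17.03


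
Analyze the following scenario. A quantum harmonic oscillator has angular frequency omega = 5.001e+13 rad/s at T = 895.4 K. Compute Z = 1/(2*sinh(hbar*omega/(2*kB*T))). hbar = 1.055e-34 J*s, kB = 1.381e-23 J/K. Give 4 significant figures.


Step 1: Compute x = hbar*omega/(kB*T) = 1.055e-34*5.001e+13/(1.381e-23*895.4) = 0.4267
Step 2: x/2 = 0.2133
Step 3: sinh(x/2) = 0.215
Step 4: Z = 1/(2*0.215) = 2.326

2.326


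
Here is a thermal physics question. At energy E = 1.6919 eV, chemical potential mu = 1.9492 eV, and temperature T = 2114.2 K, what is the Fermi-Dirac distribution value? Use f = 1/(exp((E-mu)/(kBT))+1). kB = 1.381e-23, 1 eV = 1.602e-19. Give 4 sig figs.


Step 1: (E - mu) = 1.6919 - 1.9492 = -0.2573 eV
Step 2: Convert: (E-mu)*eV = -4.122e-20 J
Step 3: x = (E-mu)*eV/(kB*T) = -1.412
Step 4: f = 1/(exp(-1.412)+1) = 0.804

0.804


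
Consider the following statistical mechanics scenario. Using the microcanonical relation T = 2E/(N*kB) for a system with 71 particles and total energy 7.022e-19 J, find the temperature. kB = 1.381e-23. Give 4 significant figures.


Step 1: Numerator = 2*E = 2*7.022e-19 = 1.404e-18 J
Step 2: Denominator = N*kB = 71*1.381e-23 = 9.805e-22
Step 3: T = 1.404e-18 / 9.805e-22 = 1432 K

1432


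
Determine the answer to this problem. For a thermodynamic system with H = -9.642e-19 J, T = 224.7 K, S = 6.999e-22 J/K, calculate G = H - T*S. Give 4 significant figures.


Step 1: T*S = 224.7 * 6.999e-22 = 1.573e-19 J
Step 2: G = H - T*S = -9.642e-19 - 1.573e-19
Step 3: G = -1.121e-18 J

-1.121e-18


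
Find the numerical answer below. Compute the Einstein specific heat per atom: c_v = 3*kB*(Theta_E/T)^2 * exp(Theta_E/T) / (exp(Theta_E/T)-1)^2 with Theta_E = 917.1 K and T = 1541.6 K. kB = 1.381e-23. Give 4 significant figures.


Step 1: x = Theta_E/T = 917.1/1541.6 = 0.5949
Step 2: x^2 = 0.3539
Step 3: exp(x) = 1.813
Step 4: c_v = 3*1.381e-23*0.3539*1.813/(1.813-1)^2 = 4.023e-23

4.023e-23


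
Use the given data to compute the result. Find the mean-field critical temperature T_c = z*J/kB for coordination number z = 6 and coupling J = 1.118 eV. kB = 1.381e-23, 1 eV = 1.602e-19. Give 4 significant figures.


Step 1: z*J = 6*1.118 = 6.708 eV
Step 2: Convert to Joules: 6.708*1.602e-19 = 1.075e-18 J
Step 3: T_c = 1.075e-18 / 1.381e-23 = 7.781e+04 K

7.781e+04


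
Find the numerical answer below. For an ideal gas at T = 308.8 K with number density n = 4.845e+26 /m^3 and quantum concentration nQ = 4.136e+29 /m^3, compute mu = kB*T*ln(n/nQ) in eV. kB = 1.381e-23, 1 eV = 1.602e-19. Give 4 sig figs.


Step 1: n/nQ = 4.845e+26/4.136e+29 = 0.001171
Step 2: ln(n/nQ) = -6.75
Step 3: mu = kB*T*ln(n/nQ) = 4.265e-21*-6.75 = -2.878e-20 J
Step 4: Convert to eV: -2.878e-20/1.602e-19 = -0.1797 eV

-0.1797


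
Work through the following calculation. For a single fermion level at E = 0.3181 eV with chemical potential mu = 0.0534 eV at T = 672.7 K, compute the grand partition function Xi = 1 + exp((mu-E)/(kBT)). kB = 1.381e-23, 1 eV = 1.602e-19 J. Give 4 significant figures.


Step 1: (mu - E) = 0.0534 - 0.3181 = -0.2647 eV
Step 2: x = (mu-E)*eV/(kB*T) = -0.2647*1.602e-19/(1.381e-23*672.7) = -4.565
Step 3: exp(x) = 0.01041
Step 4: Xi = 1 + 0.01041 = 1.01

1.01


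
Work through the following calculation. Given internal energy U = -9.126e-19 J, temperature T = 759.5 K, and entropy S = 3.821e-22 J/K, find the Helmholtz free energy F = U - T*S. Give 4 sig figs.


Step 1: T*S = 759.5 * 3.821e-22 = 2.902e-19 J
Step 2: F = U - T*S = -9.126e-19 - 2.902e-19
Step 3: F = -1.203e-18 J

-1.203e-18


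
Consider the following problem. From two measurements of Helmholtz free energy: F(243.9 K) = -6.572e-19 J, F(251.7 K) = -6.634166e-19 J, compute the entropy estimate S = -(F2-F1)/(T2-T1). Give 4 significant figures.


Step 1: dF = F2 - F1 = -6.634166e-19 - (-6.572e-19) = -6.2166e-21 J
Step 2: dT = T2 - T1 = 251.7 - 243.9 = 7.8 K
Step 3: S = -dF/dT = -(-6.2166e-21)/7.8 = 7.97e-22 J/K

7.97e-22


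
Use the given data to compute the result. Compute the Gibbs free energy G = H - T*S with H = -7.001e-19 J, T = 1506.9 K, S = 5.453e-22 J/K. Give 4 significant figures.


Step 1: T*S = 1506.9 * 5.453e-22 = 8.217e-19 J
Step 2: G = H - T*S = -7.001e-19 - 8.217e-19
Step 3: G = -1.522e-18 J

-1.522e-18


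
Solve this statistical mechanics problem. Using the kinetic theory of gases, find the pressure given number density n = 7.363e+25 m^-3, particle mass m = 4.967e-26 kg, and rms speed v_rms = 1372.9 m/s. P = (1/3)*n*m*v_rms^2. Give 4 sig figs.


Step 1: v_rms^2 = 1372.9^2 = 1.885e+06
Step 2: n*m = 7.363e+25*4.967e-26 = 3.657
Step 3: P = (1/3)*3.657*1.885e+06 = 2.298e+06 Pa

2.298e+06


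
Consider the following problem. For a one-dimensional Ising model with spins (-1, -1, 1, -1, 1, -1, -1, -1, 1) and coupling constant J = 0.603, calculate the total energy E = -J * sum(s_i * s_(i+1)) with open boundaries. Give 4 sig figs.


Step 1: Nearest-neighbor products: 1, -1, -1, -1, -1, 1, 1, -1
Step 2: Sum of products = -2
Step 3: E = -0.603 * -2 = 1.206

1.206


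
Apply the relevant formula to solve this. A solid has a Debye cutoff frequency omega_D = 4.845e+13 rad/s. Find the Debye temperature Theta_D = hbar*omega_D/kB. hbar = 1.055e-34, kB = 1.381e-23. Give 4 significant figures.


Step 1: hbar*omega_D = 1.055e-34 * 4.845e+13 = 5.111e-21 J
Step 2: Theta_D = 5.111e-21 / 1.381e-23
Step 3: Theta_D = 370.1 K

370.1


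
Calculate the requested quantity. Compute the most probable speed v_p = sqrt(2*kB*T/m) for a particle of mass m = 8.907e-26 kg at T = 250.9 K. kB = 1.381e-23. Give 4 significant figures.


Step 1: Numerator = 2*kB*T = 2*1.381e-23*250.9 = 6.93e-21
Step 2: Ratio = 6.93e-21 / 8.907e-26 = 7.78e+04
Step 3: v_p = sqrt(7.78e+04) = 278.9 m/s

278.9


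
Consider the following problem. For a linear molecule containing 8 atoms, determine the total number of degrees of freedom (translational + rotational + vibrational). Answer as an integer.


Step 1: Translational DOF = 3
Step 2: Rotational DOF (linear) = 2
Step 3: Vibrational DOF = 3*8 - 5 = 19
Step 4: Total = 3 + 2 + 19 = 24

24


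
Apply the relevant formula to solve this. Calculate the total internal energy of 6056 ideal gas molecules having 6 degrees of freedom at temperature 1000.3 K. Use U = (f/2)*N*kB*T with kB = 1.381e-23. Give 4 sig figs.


Step 1: f/2 = 6/2 = 3.0
Step 2: N*kB*T = 6056*1.381e-23*1000.3 = 8.366e-17
Step 3: U = 3.0 * 8.366e-17 = 2.51e-16 J

2.51e-16


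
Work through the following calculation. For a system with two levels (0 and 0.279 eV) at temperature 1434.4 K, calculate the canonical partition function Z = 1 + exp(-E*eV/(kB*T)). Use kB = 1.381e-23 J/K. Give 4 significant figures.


Step 1: Compute beta*E = E*eV/(kB*T) = 0.279*1.602e-19/(1.381e-23*1434.4) = 2.256
Step 2: exp(-beta*E) = exp(-2.256) = 0.1047
Step 3: Z = 1 + 0.1047 = 1.105

1.105


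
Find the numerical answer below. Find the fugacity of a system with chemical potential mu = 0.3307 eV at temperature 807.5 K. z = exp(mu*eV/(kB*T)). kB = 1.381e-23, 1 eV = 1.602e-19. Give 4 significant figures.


Step 1: Convert mu to Joules: 0.3307*1.602e-19 = 5.298e-20 J
Step 2: kB*T = 1.381e-23*807.5 = 1.115e-20 J
Step 3: mu/(kB*T) = 4.751
Step 4: z = exp(4.751) = 115.7

115.7


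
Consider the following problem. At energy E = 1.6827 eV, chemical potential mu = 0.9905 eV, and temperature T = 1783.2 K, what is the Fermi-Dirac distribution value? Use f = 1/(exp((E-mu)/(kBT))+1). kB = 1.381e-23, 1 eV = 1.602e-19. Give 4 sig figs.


Step 1: (E - mu) = 1.6827 - 0.9905 = 0.6922 eV
Step 2: Convert: (E-mu)*eV = 1.109e-19 J
Step 3: x = (E-mu)*eV/(kB*T) = 4.503
Step 4: f = 1/(exp(4.503)+1) = 0.01095

0.01095


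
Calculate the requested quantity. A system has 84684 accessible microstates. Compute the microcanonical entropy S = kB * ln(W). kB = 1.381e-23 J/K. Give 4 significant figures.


Step 1: ln(W) = ln(84684) = 11.35
Step 2: S = kB * ln(W) = 1.381e-23 * 11.35
Step 3: S = 1.567e-22 J/K

1.567e-22


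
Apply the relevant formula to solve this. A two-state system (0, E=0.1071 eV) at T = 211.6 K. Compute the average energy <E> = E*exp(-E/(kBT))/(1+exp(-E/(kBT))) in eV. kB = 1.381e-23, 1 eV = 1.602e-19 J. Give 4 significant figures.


Step 1: beta*E = 0.1071*1.602e-19/(1.381e-23*211.6) = 5.871
Step 2: exp(-beta*E) = 0.002819
Step 3: <E> = 0.1071*0.002819/(1+0.002819) = 0.0003011 eV

0.0003011


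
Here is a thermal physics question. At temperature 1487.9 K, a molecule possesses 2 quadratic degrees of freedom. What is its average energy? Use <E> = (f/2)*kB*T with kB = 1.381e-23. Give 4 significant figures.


Step 1: f/2 = 2/2 = 1
Step 2: kB*T = 1.381e-23 * 1487.9 = 2.055e-20
Step 3: <E> = 1 * 2.055e-20 = 2.055e-20 J

2.055e-20


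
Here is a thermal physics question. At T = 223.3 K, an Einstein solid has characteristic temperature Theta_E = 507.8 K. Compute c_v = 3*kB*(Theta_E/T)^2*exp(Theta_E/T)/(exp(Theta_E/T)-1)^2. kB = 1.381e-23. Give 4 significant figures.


Step 1: x = Theta_E/T = 507.8/223.3 = 2.274
Step 2: x^2 = 5.171
Step 3: exp(x) = 9.719
Step 4: c_v = 3*1.381e-23*5.171*9.719/(9.719-1)^2 = 2.739e-23

2.739e-23


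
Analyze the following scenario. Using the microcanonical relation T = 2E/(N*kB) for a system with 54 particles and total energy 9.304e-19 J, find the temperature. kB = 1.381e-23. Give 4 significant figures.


Step 1: Numerator = 2*E = 2*9.304e-19 = 1.861e-18 J
Step 2: Denominator = N*kB = 54*1.381e-23 = 7.457e-22
Step 3: T = 1.861e-18 / 7.457e-22 = 2495 K

2495


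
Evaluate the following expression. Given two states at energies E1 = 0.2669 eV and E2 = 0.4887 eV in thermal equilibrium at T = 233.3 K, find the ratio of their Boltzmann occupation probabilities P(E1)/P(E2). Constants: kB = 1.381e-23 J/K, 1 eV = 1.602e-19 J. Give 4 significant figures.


Step 1: Compute energy difference dE = E1 - E2 = 0.2669 - 0.4887 = -0.2218 eV
Step 2: Convert to Joules: dE_J = -0.2218 * 1.602e-19 = -3.553e-20 J
Step 3: Compute exponent = -dE_J / (kB * T) = -(-3.553e-20) / (1.381e-23 * 233.3) = 11.03
Step 4: P(E1)/P(E2) = exp(11.03) = 6.16e+04

6.16e+04


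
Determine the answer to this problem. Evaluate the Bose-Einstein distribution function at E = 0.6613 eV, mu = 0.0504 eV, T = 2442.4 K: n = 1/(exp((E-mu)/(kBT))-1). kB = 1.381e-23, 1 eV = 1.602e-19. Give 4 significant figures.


Step 1: (E - mu) = 0.6109 eV
Step 2: x = (E-mu)*eV/(kB*T) = 0.6109*1.602e-19/(1.381e-23*2442.4) = 2.901
Step 3: exp(x) = 18.2
Step 4: n = 1/(exp(x)-1) = 0.05813

0.05813


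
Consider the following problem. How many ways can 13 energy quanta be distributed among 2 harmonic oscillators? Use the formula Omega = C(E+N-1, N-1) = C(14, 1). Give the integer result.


Step 1: Use binomial coefficient C(14, 1)
Step 2: Numerator = 14! / 13!
Step 3: Denominator = 1!
Step 4: Omega = 14

14


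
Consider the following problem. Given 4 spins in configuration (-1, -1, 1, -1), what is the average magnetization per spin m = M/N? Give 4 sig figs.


Step 1: Count up spins (+1): 1, down spins (-1): 3
Step 2: Total magnetization M = 1 - 3 = -2
Step 3: m = M/N = -2/4 = -0.5

-0.5


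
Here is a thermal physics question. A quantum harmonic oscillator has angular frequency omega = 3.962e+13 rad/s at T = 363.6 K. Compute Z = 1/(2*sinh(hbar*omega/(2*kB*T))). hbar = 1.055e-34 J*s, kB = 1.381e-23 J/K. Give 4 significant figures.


Step 1: Compute x = hbar*omega/(kB*T) = 1.055e-34*3.962e+13/(1.381e-23*363.6) = 0.8324
Step 2: x/2 = 0.4162
Step 3: sinh(x/2) = 0.4283
Step 4: Z = 1/(2*0.4283) = 1.167

1.167


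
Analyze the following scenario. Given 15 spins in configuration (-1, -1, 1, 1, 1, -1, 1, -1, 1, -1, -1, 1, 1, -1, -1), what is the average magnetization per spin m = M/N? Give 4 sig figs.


Step 1: Count up spins (+1): 7, down spins (-1): 8
Step 2: Total magnetization M = 7 - 8 = -1
Step 3: m = M/N = -1/15 = -0.06667

-0.06667


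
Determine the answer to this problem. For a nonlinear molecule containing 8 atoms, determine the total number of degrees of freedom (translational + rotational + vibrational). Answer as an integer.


Step 1: Translational DOF = 3
Step 2: Rotational DOF (nonlinear) = 3
Step 3: Vibrational DOF = 3*8 - 6 = 18
Step 4: Total = 3 + 3 + 18 = 24

24


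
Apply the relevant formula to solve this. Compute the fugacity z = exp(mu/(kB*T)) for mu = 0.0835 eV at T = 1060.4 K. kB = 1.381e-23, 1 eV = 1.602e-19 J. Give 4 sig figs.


Step 1: Convert mu to Joules: 0.0835*1.602e-19 = 1.338e-20 J
Step 2: kB*T = 1.381e-23*1060.4 = 1.464e-20 J
Step 3: mu/(kB*T) = 0.9135
Step 4: z = exp(0.9135) = 2.493

2.493


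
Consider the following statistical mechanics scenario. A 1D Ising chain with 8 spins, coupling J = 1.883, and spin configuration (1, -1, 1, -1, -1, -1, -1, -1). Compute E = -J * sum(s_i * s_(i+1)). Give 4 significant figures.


Step 1: Nearest-neighbor products: -1, -1, -1, 1, 1, 1, 1
Step 2: Sum of products = 1
Step 3: E = -1.883 * 1 = -1.883

-1.883


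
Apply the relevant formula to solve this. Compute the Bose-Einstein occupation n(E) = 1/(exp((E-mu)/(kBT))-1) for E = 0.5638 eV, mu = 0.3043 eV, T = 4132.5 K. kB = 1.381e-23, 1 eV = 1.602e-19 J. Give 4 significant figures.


Step 1: (E - mu) = 0.2595 eV
Step 2: x = (E-mu)*eV/(kB*T) = 0.2595*1.602e-19/(1.381e-23*4132.5) = 0.7284
Step 3: exp(x) = 2.072
Step 4: n = 1/(exp(x)-1) = 0.933

0.933


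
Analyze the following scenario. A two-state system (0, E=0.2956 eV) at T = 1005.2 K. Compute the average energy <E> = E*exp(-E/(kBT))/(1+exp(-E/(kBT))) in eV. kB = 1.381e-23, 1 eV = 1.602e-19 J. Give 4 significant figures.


Step 1: beta*E = 0.2956*1.602e-19/(1.381e-23*1005.2) = 3.411
Step 2: exp(-beta*E) = 0.033
Step 3: <E> = 0.2956*0.033/(1+0.033) = 0.009443 eV

0.009443


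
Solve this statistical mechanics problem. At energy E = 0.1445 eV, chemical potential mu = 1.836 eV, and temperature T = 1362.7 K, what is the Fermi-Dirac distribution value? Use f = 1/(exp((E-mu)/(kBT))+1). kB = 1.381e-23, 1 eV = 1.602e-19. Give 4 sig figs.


Step 1: (E - mu) = 0.1445 - 1.836 = -1.692 eV
Step 2: Convert: (E-mu)*eV = -2.71e-19 J
Step 3: x = (E-mu)*eV/(kB*T) = -14.4
Step 4: f = 1/(exp(-14.4)+1) = 1

1


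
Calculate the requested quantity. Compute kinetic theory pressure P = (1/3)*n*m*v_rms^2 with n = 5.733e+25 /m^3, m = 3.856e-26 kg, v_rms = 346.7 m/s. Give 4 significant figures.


Step 1: v_rms^2 = 346.7^2 = 1.202e+05
Step 2: n*m = 5.733e+25*3.856e-26 = 2.211
Step 3: P = (1/3)*2.211*1.202e+05 = 8.857e+04 Pa

8.857e+04


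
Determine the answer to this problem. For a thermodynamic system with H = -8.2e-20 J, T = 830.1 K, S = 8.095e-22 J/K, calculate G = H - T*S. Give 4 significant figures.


Step 1: T*S = 830.1 * 8.095e-22 = 6.72e-19 J
Step 2: G = H - T*S = -8.2e-20 - 6.72e-19
Step 3: G = -7.54e-19 J

-7.54e-19


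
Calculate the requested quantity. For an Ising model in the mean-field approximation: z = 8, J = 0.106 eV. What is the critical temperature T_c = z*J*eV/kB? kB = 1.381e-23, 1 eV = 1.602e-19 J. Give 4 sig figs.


Step 1: z*J = 8*0.106 = 0.848 eV
Step 2: Convert to Joules: 0.848*1.602e-19 = 1.358e-19 J
Step 3: T_c = 1.358e-19 / 1.381e-23 = 9837 K

9837


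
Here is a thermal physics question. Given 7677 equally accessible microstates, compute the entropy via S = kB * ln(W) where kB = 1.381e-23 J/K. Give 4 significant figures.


Step 1: ln(W) = ln(7677) = 8.946
Step 2: S = kB * ln(W) = 1.381e-23 * 8.946
Step 3: S = 1.235e-22 J/K

1.235e-22


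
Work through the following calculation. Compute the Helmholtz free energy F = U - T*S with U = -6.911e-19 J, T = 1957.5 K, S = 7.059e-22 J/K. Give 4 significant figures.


Step 1: T*S = 1957.5 * 7.059e-22 = 1.382e-18 J
Step 2: F = U - T*S = -6.911e-19 - 1.382e-18
Step 3: F = -2.073e-18 J

-2.073e-18


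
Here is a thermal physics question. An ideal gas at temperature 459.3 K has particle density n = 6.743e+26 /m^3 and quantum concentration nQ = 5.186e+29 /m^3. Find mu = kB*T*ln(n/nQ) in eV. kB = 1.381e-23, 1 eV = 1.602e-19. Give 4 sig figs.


Step 1: n/nQ = 6.743e+26/5.186e+29 = 0.0013
Step 2: ln(n/nQ) = -6.645
Step 3: mu = kB*T*ln(n/nQ) = 6.343e-21*-6.645 = -4.215e-20 J
Step 4: Convert to eV: -4.215e-20/1.602e-19 = -0.2631 eV

-0.2631


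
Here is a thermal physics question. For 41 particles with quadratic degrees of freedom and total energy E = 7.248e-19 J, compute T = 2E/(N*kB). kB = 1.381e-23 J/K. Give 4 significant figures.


Step 1: Numerator = 2*E = 2*7.248e-19 = 1.45e-18 J
Step 2: Denominator = N*kB = 41*1.381e-23 = 5.662e-22
Step 3: T = 1.45e-18 / 5.662e-22 = 2560 K

2560


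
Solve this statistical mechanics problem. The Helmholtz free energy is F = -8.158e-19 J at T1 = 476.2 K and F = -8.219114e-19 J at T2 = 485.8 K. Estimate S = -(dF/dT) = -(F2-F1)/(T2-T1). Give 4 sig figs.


Step 1: dF = F2 - F1 = -8.219114e-19 - (-8.158e-19) = -6.1114e-21 J
Step 2: dT = T2 - T1 = 485.8 - 476.2 = 9.6 K
Step 3: S = -dF/dT = -(-6.1114e-21)/9.6 = 6.366e-22 J/K

6.366e-22


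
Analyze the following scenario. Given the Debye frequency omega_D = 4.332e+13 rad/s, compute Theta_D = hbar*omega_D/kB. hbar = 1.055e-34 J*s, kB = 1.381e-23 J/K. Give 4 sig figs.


Step 1: hbar*omega_D = 1.055e-34 * 4.332e+13 = 4.57e-21 J
Step 2: Theta_D = 4.57e-21 / 1.381e-23
Step 3: Theta_D = 330.9 K

330.9


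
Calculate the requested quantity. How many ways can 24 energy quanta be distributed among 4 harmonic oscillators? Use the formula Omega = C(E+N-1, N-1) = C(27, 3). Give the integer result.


Step 1: Use binomial coefficient C(27, 3)
Step 2: Numerator = 27! / 24!
Step 3: Denominator = 3!
Step 4: Omega = 2925

2925


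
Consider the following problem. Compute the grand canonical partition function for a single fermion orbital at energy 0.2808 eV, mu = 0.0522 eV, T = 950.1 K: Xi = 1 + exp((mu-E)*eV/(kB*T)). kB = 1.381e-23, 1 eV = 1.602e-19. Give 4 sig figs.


Step 1: (mu - E) = 0.0522 - 0.2808 = -0.2286 eV
Step 2: x = (mu-E)*eV/(kB*T) = -0.2286*1.602e-19/(1.381e-23*950.1) = -2.791
Step 3: exp(x) = 0.06135
Step 4: Xi = 1 + 0.06135 = 1.061

1.061


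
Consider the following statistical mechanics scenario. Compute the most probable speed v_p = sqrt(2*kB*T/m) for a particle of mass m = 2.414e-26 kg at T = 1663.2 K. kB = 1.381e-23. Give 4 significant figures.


Step 1: Numerator = 2*kB*T = 2*1.381e-23*1663.2 = 4.594e-20
Step 2: Ratio = 4.594e-20 / 2.414e-26 = 1.903e+06
Step 3: v_p = sqrt(1.903e+06) = 1379 m/s

1379


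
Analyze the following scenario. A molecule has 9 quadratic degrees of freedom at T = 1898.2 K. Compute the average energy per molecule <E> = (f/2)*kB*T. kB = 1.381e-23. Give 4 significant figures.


Step 1: f/2 = 9/2 = 4.5
Step 2: kB*T = 1.381e-23 * 1898.2 = 2.621e-20
Step 3: <E> = 4.5 * 2.621e-20 = 1.18e-19 J

1.18e-19


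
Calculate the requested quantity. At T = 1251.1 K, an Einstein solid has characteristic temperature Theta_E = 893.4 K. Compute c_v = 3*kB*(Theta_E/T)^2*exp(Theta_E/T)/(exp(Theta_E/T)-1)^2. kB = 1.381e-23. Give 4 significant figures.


Step 1: x = Theta_E/T = 893.4/1251.1 = 0.7141
Step 2: x^2 = 0.5099
Step 3: exp(x) = 2.042
Step 4: c_v = 3*1.381e-23*0.5099*2.042/(2.042-1)^2 = 3.971e-23

3.971e-23


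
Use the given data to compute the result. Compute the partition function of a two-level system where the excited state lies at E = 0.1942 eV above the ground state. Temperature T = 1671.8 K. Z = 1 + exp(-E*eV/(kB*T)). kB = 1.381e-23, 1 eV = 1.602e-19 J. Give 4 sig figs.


Step 1: Compute beta*E = E*eV/(kB*T) = 0.1942*1.602e-19/(1.381e-23*1671.8) = 1.348
Step 2: exp(-beta*E) = exp(-1.348) = 0.2599
Step 3: Z = 1 + 0.2599 = 1.26

1.26
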